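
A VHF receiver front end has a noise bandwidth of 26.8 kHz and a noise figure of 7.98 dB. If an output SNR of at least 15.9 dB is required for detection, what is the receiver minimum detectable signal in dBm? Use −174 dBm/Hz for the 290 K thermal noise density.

Sensitivity = −174 + 10 log₁₀(B) + NF + SNR_min
= −174 + 44.28 + 7.98 + 15.9
= −105.84 dBm → −105.8 dBm

−105.8 dBm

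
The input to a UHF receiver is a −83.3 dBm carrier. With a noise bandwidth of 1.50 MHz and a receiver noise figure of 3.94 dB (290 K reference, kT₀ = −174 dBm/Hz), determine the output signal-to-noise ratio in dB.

Noise floor: N = −174 + 10 log₁₀(B) + NF
10 log₁₀(1.50×10⁶) = 61.76 dB
N = −174 + 61.76 + 3.94 = −108.30 dBm
SNR = P_sig − N = −83.3 − (−108.30) = 25.00 dB → 25.0 dB

25.0 dB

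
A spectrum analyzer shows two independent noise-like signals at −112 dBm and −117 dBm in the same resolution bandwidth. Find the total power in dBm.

−110.8 dBm

Convert to linear, add, convert back:
P₁ = 6.31×10⁻¹⁵ W, P₂ = 2.00×10⁻¹⁵ W
P_tot = 8.30×10⁻¹⁵ W → 10 log₁₀(P_tot / 10⁻³) = −110.8 dBm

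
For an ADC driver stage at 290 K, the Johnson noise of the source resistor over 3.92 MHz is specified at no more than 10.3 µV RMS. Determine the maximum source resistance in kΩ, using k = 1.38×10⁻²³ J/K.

Johnson–Nyquist: V_n = √(4kTRB) ⇒ R = V_n² / (4kTB)
4kTB = 4 × 1.38×10⁻²³ × 290 × 3.92×10⁶ = 6.28×10⁻¹⁴
R = (1.03×10⁻⁵)² / 6.28×10⁻¹⁴ = 1.69×10³ Ω = 1.69 kΩ

1.69 kΩ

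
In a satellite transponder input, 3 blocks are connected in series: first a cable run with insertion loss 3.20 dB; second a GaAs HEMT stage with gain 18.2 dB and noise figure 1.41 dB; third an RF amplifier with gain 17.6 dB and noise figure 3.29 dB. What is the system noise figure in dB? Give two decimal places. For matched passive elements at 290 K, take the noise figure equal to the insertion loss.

Convert to linear (a loss of L dB is a gain of −L dB): F_i = 10^(NF_i/10), G_i = 10^(G_i,dB/10)
  Stage 1: F_1 = 10^(3.20/10) = 2.089, G_1 = 10^(−3.20/10) = 0.4786
  Stage 2: F_2 = 10^(1.41/10) = 1.384, G_2 = 10^(18.2/10) = 66.07
  Stage 3: F_3 = 10^(3.29/10) = 2.133, G_3 = 10^(17.6/10) = 57.54
Friis cascade:
  F = 2.089 + (1.384 − 1)/0.4786 + (2.133 − 1)/31.62 = 2.927
NF = 10 log₁₀(2.927) = 4.66 dB

4.66 dB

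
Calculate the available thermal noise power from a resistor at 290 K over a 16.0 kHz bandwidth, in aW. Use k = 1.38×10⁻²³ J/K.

64.0 aW

P_n = kTB = 1.38×10⁻²³ × 290 × 1.60×10⁴ = 6.40×10⁻¹⁷ W = 64.0 aW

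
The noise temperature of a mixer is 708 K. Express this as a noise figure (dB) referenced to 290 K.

5.37 dB

F = 1 + T_e/T₀ = 1 + 708/290 = 3.44138
NF = 10 log₁₀(3.44138) = 5.37 dB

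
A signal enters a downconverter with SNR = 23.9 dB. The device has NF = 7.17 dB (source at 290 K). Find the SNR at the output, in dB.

16.73 dB

By definition F = SNR_in/SNR_out, so in dB: SNR_out = SNR_in − NF
SNR_out = 23.9 − 7.17 = 16.73 dB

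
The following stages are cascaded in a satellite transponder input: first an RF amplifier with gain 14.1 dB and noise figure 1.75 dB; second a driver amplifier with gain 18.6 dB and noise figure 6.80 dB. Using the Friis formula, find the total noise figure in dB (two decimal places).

Convert to linear (a loss of L dB is a gain of −L dB): F_i = 10^(NF_i/10), G_i = 10^(G_i,dB/10)
  Stage 1: F_1 = 10^(1.75/10) = 1.496, G_1 = 10^(14.1/10) = 25.70
  Stage 2: F_2 = 10^(6.80/10) = 4.786, G_2 = 10^(18.6/10) = 72.44
Friis cascade:
  F = 1.496 + (4.786 − 1)/25.70 = 1.644
NF = 10 log₁₀(1.644) = 2.16 dB

2.16 dB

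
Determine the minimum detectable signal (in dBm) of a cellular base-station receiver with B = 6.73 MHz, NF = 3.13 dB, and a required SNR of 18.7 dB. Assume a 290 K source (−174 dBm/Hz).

Sensitivity = −174 + 10 log₁₀(B) + NF + SNR_min
= −174 + 68.28 + 3.13 + 18.7
= −83.89 dBm → −83.9 dBm

−83.9 dBm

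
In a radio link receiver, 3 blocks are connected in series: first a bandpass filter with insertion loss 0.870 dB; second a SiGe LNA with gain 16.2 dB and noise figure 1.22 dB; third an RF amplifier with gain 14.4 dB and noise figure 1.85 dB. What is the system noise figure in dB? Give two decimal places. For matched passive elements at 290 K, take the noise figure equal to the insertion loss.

Convert to linear (a loss of L dB is a gain of −L dB): F_i = 10^(NF_i/10), G_i = 10^(G_i,dB/10)
  Stage 1: F_1 = 10^(0.870/10) = 1.222, G_1 = 10^(−0.870/10) = 0.8185
  Stage 2: F_2 = 10^(1.22/10) = 1.324, G_2 = 10^(16.2/10) = 41.69
  Stage 3: F_3 = 10^(1.85/10) = 1.531, G_3 = 10^(14.4/10) = 27.54
Friis cascade:
  F = 1.222 + (1.324 − 1)/0.8185 + (1.531 − 1)/34.12 = 1.634
NF = 10 log₁₀(1.634) = 2.13 dB

2.13 dB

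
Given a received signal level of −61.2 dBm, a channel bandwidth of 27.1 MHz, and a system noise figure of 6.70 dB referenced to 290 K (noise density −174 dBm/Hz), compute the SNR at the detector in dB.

31.8 dB

Noise floor: N = −174 + 10 log₁₀(B) + NF
10 log₁₀(2.71×10⁷) = 74.33 dB
N = −174 + 74.33 + 6.70 = −92.97 dBm
SNR = P_sig − N = −61.2 − (−92.97) = 31.77 dB → 31.8 dB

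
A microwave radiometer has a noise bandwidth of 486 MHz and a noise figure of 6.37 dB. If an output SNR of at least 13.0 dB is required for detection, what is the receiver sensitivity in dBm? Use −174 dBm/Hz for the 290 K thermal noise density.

Sensitivity = −174 + 10 log₁₀(B) + NF + SNR_min
= −174 + 86.87 + 6.37 + 13.0
= −67.76 dBm → −67.8 dBm

−67.8 dBm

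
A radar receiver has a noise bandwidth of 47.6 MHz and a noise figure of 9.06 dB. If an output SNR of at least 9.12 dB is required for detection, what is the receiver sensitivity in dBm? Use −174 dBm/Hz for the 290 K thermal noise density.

−79.0 dBm

Sensitivity = −174 + 10 log₁₀(B) + NF + SNR_min
= −174 + 76.78 + 9.06 + 9.12
= −79.04 dBm → −79.0 dBm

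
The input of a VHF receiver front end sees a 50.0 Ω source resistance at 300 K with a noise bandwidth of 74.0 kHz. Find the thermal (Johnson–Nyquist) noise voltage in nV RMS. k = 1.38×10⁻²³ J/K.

V_n = √(4kTRB)
4kTRB = 4 × 1.38×10⁻²³ × 300 × 5.00×10¹ × 7.40×10⁴ = 6.13×10⁻¹⁴ V²
V_n = √(6.13×10⁻¹⁴) = 2.48×10⁻⁷ V = 248 nV

248 nV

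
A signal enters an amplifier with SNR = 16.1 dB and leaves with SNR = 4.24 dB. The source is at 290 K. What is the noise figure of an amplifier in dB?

NF (dB) = SNR_in(dB) − SNR_out(dB) when the source is at T₀
NF = 16.1 − 4.24 = 11.86 dB

11.86 dB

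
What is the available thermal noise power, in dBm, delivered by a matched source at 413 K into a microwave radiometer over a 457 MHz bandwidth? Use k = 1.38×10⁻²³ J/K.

P_n = kTB = 1.38×10⁻²³ × 413 × 4.57×10⁸ = 2.60×10⁻¹² W
In dBm: 10 log₁₀(2.60×10⁻¹² / 10⁻³) = −85.8 dBm

−85.8 dBm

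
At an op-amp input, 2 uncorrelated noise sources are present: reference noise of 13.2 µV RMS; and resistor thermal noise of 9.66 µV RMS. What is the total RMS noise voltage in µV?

16.4 µV

Uncorrelated sources add in power (mean-square): V_tot = √(ΣV_i²)
V_tot = √[(1.32×10⁻⁵)² + (9.66×10⁻⁶)²] = 1.64×10⁻⁵ V = 16.4 µV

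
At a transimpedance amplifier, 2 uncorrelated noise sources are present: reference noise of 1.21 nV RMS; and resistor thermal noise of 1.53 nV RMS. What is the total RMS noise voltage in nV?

1.95 nV

Uncorrelated sources add in power (mean-square): V_tot = √(ΣV_i²)
V_tot = √[(1.21×10⁻⁹)² + (1.53×10⁻⁹)²] = 1.95×10⁻⁹ V = 1.95 nV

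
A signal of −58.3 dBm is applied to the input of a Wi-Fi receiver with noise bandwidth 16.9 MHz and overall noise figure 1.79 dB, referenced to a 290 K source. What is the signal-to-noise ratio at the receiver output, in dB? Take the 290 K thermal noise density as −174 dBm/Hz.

41.6 dB

Noise floor: N = −174 + 10 log₁₀(B) + NF
10 log₁₀(1.69×10⁷) = 72.28 dB
N = −174 + 72.28 + 1.79 = −99.93 dBm
SNR = P_sig − N = −58.3 − (−99.93) = 41.63 dB → 41.6 dB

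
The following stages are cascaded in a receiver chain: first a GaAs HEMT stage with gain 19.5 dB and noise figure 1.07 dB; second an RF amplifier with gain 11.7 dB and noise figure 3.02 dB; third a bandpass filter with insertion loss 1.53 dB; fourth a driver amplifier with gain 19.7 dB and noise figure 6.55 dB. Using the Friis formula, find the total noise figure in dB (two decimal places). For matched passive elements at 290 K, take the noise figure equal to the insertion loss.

Convert to linear (a loss of L dB is a gain of −L dB): F_i = 10^(NF_i/10), G_i = 10^(G_i,dB/10)
  Stage 1: F_1 = 10^(1.07/10) = 1.279, G_1 = 10^(19.5/10) = 89.13
  Stage 2: F_2 = 10^(3.02/10) = 2.004, G_2 = 10^(11.7/10) = 14.79
  Stage 3: F_3 = 10^(1.53/10) = 1.422, G_3 = 10^(−1.53/10) = 0.7031
  Stage 4: F_4 = 10^(6.55/10) = 4.519, G_4 = 10^(19.7/10) = 93.33
Friis cascade:
  F = 1.279 + (2.004 − 1)/89.13 + (1.422 − 1)/1318 + (4.519 − 1)/926.8 = 1.295
NF = 10 log₁₀(1.295) = 1.12 dB

1.12 dB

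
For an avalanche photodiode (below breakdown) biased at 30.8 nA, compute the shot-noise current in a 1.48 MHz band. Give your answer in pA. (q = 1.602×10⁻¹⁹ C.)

I_n = √(2qI·B)
2qI·B = 2 × 1.602×10⁻¹⁹ × 3.08×10⁻⁸ × 1.48×10⁶ = 1.46×10⁻²⁰ A²
I_n = √(1.46×10⁻²⁰) = 1.21×10⁻¹⁰ A = 121 pA

121 pA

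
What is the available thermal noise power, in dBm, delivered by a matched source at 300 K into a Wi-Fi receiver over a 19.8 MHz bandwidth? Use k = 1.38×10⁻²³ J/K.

−100.9 dBm

P_n = kTB = 1.38×10⁻²³ × 300 × 1.98×10⁷ = 8.20×10⁻¹⁴ W
In dBm: 10 log₁₀(8.20×10⁻¹⁴ / 10⁻³) = −100.9 dBm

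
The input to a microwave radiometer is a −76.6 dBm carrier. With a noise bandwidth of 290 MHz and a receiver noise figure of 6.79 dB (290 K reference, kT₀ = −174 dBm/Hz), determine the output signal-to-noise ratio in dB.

Noise floor: N = −174 + 10 log₁₀(B) + NF
10 log₁₀(2.90×10⁸) = 84.62 dB
N = −174 + 84.62 + 6.79 = −82.59 dBm
SNR = P_sig − N = −76.6 − (−82.59) = 5.99 dB → 6.0 dB

6.0 dB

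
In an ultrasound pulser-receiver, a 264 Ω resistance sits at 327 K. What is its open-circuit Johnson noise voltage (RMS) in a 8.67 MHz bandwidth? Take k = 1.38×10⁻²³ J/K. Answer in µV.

V_n = √(4kTRB)
4kTRB = 4 × 1.38×10⁻²³ × 327 × 2.64×10² × 8.67×10⁶ = 4.13×10⁻¹¹ V²
V_n = √(4.13×10⁻¹¹) = 6.43×10⁻⁶ V = 6.43 µV

6.43 µV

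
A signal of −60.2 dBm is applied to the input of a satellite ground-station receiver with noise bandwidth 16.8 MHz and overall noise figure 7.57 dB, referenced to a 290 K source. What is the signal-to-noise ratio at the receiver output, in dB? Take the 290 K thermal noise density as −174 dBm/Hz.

Noise floor: N = −174 + 10 log₁₀(B) + NF
10 log₁₀(1.68×10⁷) = 72.25 dB
N = −174 + 72.25 + 7.57 = −94.18 dBm
SNR = P_sig − N = −60.2 − (−94.18) = 33.98 dB → 34.0 dB

34.0 dB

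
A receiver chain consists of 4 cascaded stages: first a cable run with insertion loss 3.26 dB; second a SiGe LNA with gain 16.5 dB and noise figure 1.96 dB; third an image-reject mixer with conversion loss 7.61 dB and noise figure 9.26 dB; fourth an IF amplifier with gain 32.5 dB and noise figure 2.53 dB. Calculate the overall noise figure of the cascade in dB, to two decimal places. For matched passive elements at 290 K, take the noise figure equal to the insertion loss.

5.91 dB

Convert to linear (a loss of L dB is a gain of −L dB): F_i = 10^(NF_i/10), G_i = 10^(G_i,dB/10)
  Stage 1: F_1 = 10^(3.26/10) = 2.118, G_1 = 10^(−3.26/10) = 0.4721
  Stage 2: F_2 = 10^(1.96/10) = 1.570, G_2 = 10^(16.5/10) = 44.67
  Stage 3: F_3 = 10^(9.26/10) = 8.433, G_3 = 10^(−7.61/10) = 0.1734
  Stage 4: F_4 = 10^(2.53/10) = 1.791, G_4 = 10^(32.5/10) = 1778
Friis cascade:
  F = 2.118 + (1.570 − 1)/0.4721 + (8.433 − 1)/21.09 + (1.791 − 1)/3.656 = 3.895
NF = 10 log₁₀(3.895) = 5.91 dB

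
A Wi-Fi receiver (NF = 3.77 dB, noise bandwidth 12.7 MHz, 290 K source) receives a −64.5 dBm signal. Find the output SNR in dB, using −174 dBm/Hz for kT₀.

34.7 dB

Noise floor: N = −174 + 10 log₁₀(B) + NF
10 log₁₀(1.27×10⁷) = 71.04 dB
N = −174 + 71.04 + 3.77 = −99.19 dBm
SNR = P_sig − N = −64.5 − (−99.19) = 34.69 dB → 34.7 dB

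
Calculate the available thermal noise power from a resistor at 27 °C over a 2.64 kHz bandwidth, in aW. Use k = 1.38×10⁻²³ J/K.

10.9 aW

T = 27 °C + 273.15 = 300.15 K
P_n = kTB = 1.38×10⁻²³ × 300.15 × 2.64×10³ = 1.09×10⁻¹⁷ W = 10.9 aW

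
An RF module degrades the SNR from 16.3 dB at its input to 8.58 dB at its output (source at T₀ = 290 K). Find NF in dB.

NF (dB) = SNR_in(dB) − SNR_out(dB) when the source is at T₀
NF = 16.3 − 8.58 = 7.72 dB

7.72 dB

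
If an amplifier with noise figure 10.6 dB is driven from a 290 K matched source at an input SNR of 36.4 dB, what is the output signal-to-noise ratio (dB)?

25.8 dB

By definition F = SNR_in/SNR_out, so in dB: SNR_out = SNR_in − NF
SNR_out = 36.4 − 10.6 = 25.8 dB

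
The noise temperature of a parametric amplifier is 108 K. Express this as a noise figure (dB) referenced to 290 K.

1.37 dB

F = 1 + T_e/T₀ = 1 + 108/290 = 1.37241
NF = 10 log₁₀(1.37241) = 1.37 dB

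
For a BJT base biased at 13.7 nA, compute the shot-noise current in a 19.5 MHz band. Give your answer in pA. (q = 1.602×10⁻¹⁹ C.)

I_n = √(2qI·B)
2qI·B = 2 × 1.602×10⁻¹⁹ × 1.37×10⁻⁸ × 1.95×10⁷ = 8.56×10⁻²⁰ A²
I_n = √(8.56×10⁻²⁰) = 2.93×10⁻¹⁰ A = 293 pA

293 pA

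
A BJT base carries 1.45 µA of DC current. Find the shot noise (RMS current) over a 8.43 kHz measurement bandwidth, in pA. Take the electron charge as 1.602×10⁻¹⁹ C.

62.6 pA

I_n = √(2qI·B)
2qI·B = 2 × 1.602×10⁻¹⁹ × 1.45×10⁻⁶ × 8.43×10³ = 3.92×10⁻²¹ A²
I_n = √(3.92×10⁻²¹) = 6.26×10⁻¹¹ A = 62.6 pA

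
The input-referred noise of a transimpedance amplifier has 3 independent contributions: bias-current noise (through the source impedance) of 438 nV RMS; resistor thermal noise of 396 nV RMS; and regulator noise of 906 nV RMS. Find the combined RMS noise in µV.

1.08 µV

Uncorrelated sources add in power (mean-square): V_tot = √(ΣV_i²)
V_tot = √[(4.38×10⁻⁷)² + (3.96×10⁻⁷)² + (9.06×10⁻⁷)²] = 1.08×10⁻⁶ V = 1.08 µV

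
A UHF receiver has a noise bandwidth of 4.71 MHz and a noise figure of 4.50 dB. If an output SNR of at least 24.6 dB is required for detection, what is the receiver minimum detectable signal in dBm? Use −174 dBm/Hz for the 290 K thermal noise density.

Sensitivity = −174 + 10 log₁₀(B) + NF + SNR_min
= −174 + 66.73 + 4.50 + 24.6
= −78.17 dBm → −78.2 dBm

−78.2 dBm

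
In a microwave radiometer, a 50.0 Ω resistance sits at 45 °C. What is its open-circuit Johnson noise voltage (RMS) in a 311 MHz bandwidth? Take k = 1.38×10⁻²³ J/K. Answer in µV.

16.5 µV

T = 45 °C + 273.15 = 318.15 K
V_n = √(4kTRB)
4kTRB = 4 × 1.38×10⁻²³ × 318.15 × 5.00×10¹ × 3.11×10⁸ = 2.73×10⁻¹⁰ V²
V_n = √(2.73×10⁻¹⁰) = 1.65×10⁻⁵ V = 16.5 µV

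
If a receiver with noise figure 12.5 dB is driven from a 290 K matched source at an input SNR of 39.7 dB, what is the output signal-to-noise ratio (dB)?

27.2 dB

By definition F = SNR_in/SNR_out, so in dB: SNR_out = SNR_in − NF
SNR_out = 39.7 − 12.5 = 27.2 dB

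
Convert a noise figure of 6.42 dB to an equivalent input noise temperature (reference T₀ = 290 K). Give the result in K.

F = 10^(6.42/10) = 4.38531
T_e = (F − 1)·T₀ = (4.38531 − 1) × 290 = 982 K

982 K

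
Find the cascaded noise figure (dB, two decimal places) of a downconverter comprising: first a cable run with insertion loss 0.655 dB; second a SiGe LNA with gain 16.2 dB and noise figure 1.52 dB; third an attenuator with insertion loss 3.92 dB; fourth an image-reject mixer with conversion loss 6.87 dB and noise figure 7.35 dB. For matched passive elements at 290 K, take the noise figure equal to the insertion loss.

3.00 dB

Convert to linear (a loss of L dB is a gain of −L dB): F_i = 10^(NF_i/10), G_i = 10^(G_i,dB/10)
  Stage 1: F_1 = 10^(0.655/10) = 1.163, G_1 = 10^(−0.655/10) = 0.8600
  Stage 2: F_2 = 10^(1.52/10) = 1.419, G_2 = 10^(16.2/10) = 41.69
  Stage 3: F_3 = 10^(3.92/10) = 2.466, G_3 = 10^(−3.92/10) = 0.4055
  Stage 4: F_4 = 10^(7.35/10) = 5.433, G_4 = 10^(−6.87/10) = 0.2056
Friis cascade:
  F = 1.163 + (1.419 − 1)/0.8600 + (2.466 − 1)/35.85 + (5.433 − 1)/14.54 = 1.996
NF = 10 log₁₀(1.996) = 3.00 dB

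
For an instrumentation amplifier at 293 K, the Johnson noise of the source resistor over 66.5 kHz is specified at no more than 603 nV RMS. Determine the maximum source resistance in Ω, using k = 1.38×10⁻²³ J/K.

Johnson–Nyquist: V_n = √(4kTRB) ⇒ R = V_n² / (4kTB)
4kTB = 4 × 1.38×10⁻²³ × 293 × 6.65×10⁴ = 1.08×10⁻¹⁵
R = (6.03×10⁻⁷)² / 1.08×10⁻¹⁵ = 3.38×10² Ω = 338 Ω

338 Ω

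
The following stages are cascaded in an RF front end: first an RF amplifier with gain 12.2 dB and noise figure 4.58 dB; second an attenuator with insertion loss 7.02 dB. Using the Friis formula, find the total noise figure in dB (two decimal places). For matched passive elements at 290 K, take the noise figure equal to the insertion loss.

4.93 dB

Convert to linear (a loss of L dB is a gain of −L dB): F_i = 10^(NF_i/10), G_i = 10^(G_i,dB/10)
  Stage 1: F_1 = 10^(4.58/10) = 2.871, G_1 = 10^(12.2/10) = 16.60
  Stage 2: F_2 = 10^(7.02/10) = 5.035, G_2 = 10^(−7.02/10) = 0.1986
Friis cascade:
  F = 2.871 + (5.035 − 1)/16.60 = 3.114
NF = 10 log₁₀(3.114) = 4.93 dB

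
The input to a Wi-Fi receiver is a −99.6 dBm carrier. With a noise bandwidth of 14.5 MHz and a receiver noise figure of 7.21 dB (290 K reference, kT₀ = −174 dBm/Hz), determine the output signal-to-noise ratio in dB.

Noise floor: N = −174 + 10 log₁₀(B) + NF
10 log₁₀(1.45×10⁷) = 71.61 dB
N = −174 + 71.61 + 7.21 = −95.18 dBm
SNR = P_sig − N = −99.6 − (−95.18) = −4.42 dB → −4.4 dB

−4.4 dB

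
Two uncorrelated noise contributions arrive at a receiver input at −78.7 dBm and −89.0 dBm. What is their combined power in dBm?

−78.3 dBm

Convert to linear, add, convert back:
P₁ = 1.35×10⁻¹¹ W, P₂ = 1.26×10⁻¹² W
P_tot = 1.47×10⁻¹¹ W → 10 log₁₀(P_tot / 10⁻³) = −78.3 dBm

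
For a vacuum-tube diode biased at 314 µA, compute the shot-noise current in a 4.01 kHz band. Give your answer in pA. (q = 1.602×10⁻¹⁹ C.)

I_n = √(2qI·B)
2qI·B = 2 × 1.602×10⁻¹⁹ × 3.14×10⁻⁴ × 4.01×10³ = 4.03×10⁻¹⁹ A²
I_n = √(4.03×10⁻¹⁹) = 6.35×10⁻¹⁰ A = 635 pA

635 pA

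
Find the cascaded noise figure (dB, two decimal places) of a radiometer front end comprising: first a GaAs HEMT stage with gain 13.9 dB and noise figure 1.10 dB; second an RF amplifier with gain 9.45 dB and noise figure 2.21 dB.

1.19 dB

Convert to linear (a loss of L dB is a gain of −L dB): F_i = 10^(NF_i/10), G_i = 10^(G_i,dB/10)
  Stage 1: F_1 = 10^(1.10/10) = 1.288, G_1 = 10^(13.9/10) = 24.55
  Stage 2: F_2 = 10^(2.21/10) = 1.663, G_2 = 10^(9.45/10) = 8.810
Friis cascade:
  F = 1.288 + (1.663 − 1)/24.55 = 1.315
NF = 10 log₁₀(1.315) = 1.19 dB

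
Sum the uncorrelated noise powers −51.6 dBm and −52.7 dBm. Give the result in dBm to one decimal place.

−49.1 dBm

Convert to linear, add, convert back:
P₁ = 6.92×10⁻⁹ W, P₂ = 5.37×10⁻⁹ W
P_tot = 1.23×10⁻⁸ W → 10 log₁₀(P_tot / 10⁻³) = −49.1 dBm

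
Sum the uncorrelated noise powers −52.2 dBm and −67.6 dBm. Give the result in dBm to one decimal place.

−52.1 dBm

Convert to linear, add, convert back:
P₁ = 6.03×10⁻⁹ W, P₂ = 1.74×10⁻¹⁰ W
P_tot = 6.20×10⁻⁹ W → 10 log₁₀(P_tot / 10⁻³) = −52.1 dBm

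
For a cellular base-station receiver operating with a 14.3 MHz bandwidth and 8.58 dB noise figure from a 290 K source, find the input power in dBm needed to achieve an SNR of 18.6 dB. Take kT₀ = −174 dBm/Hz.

Sensitivity = −174 + 10 log₁₀(B) + NF + SNR_min
= −174 + 71.55 + 8.58 + 18.6
= −75.27 dBm → −75.3 dBm

−75.3 dBm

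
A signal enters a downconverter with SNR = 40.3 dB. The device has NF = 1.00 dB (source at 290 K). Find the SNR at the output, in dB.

By definition F = SNR_in/SNR_out, so in dB: SNR_out = SNR_in − NF
SNR_out = 40.3 − 1.00 = 39.30 dB

39.30 dB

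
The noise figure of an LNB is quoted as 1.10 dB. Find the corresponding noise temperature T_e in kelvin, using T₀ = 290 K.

F = 10^(1.10/10) = 1.28825
T_e = (F − 1)·T₀ = (1.28825 − 1) × 290 = 83.6 K

83.6 K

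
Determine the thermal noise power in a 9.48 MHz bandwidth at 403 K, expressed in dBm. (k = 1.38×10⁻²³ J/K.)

−102.8 dBm

P_n = kTB = 1.38×10⁻²³ × 403 × 9.48×10⁶ = 5.27×10⁻¹⁴ W
In dBm: 10 log₁₀(5.27×10⁻¹⁴ / 10⁻³) = −102.8 dBm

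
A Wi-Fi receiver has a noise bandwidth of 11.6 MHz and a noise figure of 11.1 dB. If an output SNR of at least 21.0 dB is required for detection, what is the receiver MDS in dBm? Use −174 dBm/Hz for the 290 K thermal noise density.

−71.3 dBm

Sensitivity = −174 + 10 log₁₀(B) + NF + SNR_min
= −174 + 70.64 + 11.1 + 21.0
= −71.26 dBm → −71.3 dBm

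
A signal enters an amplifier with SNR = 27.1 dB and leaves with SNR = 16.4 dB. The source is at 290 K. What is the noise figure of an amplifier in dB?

10.7 dB

NF (dB) = SNR_in(dB) − SNR_out(dB) when the source is at T₀
NF = 27.1 − 16.4 = 10.7 dB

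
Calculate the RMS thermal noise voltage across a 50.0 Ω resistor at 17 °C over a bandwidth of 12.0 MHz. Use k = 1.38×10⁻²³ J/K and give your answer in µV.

3.10 µV

T = 17 °C + 273.15 = 290.15 K
V_n = √(4kTRB)
4kTRB = 4 × 1.38×10⁻²³ × 290.15 × 5.00×10¹ × 1.20×10⁷ = 9.61×10⁻¹² V²
V_n = √(9.61×10⁻¹²) = 3.10×10⁻⁶ V = 3.10 µV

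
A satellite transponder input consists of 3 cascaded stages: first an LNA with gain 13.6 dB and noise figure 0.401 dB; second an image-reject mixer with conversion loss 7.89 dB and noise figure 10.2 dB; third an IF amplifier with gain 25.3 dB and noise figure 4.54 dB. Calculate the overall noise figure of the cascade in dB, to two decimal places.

Convert to linear (a loss of L dB is a gain of −L dB): F_i = 10^(NF_i/10), G_i = 10^(G_i,dB/10)
  Stage 1: F_1 = 10^(0.401/10) = 1.097, G_1 = 10^(13.6/10) = 22.91
  Stage 2: F_2 = 10^(10.2/10) = 10.47, G_2 = 10^(−7.89/10) = 0.1626
  Stage 3: F_3 = 10^(4.54/10) = 2.844, G_3 = 10^(25.3/10) = 338.8
Friis cascade:
  F = 1.097 + (10.47 − 1)/22.91 + (2.844 − 1)/3.724 = 2.005
NF = 10 log₁₀(2.005) = 3.02 dB

3.02 dB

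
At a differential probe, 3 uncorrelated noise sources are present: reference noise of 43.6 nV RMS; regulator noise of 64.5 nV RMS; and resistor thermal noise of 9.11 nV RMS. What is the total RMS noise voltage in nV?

78.4 nV

Uncorrelated sources add in power (mean-square): V_tot = √(ΣV_i²)
V_tot = √[(4.36×10⁻⁸)² + (6.45×10⁻⁸)² + (9.11×10⁻⁹)²] = 7.84×10⁻⁸ V = 78.4 nV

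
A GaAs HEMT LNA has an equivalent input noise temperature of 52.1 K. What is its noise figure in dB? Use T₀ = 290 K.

F = 1 + T_e/T₀ = 1 + 52.1/290 = 1.17966
NF = 10 log₁₀(1.17966) = 0.718 dB

0.718 dB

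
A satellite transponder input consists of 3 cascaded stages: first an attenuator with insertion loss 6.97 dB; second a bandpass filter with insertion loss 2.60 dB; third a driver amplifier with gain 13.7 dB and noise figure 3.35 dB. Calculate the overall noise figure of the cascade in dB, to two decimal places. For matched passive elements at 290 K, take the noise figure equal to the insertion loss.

12.92 dB

Convert to linear (a loss of L dB is a gain of −L dB): F_i = 10^(NF_i/10), G_i = 10^(G_i,dB/10)
  Stage 1: F_1 = 10^(6.97/10) = 4.977, G_1 = 10^(−6.97/10) = 0.2009
  Stage 2: F_2 = 10^(2.60/10) = 1.820, G_2 = 10^(−2.60/10) = 0.5495
  Stage 3: F_3 = 10^(3.35/10) = 2.163, G_3 = 10^(13.7/10) = 23.44
Friis cascade:
  F = 4.977 + (1.820 − 1)/0.2009 + (2.163 − 1)/0.1104 = 19.59
NF = 10 log₁₀(19.59) = 12.92 dB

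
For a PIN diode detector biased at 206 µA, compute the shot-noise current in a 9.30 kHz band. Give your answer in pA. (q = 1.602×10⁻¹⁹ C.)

783 pA

I_n = √(2qI·B)
2qI·B = 2 × 1.602×10⁻¹⁹ × 2.06×10⁻⁴ × 9.30×10³ = 6.14×10⁻¹⁹ A²
I_n = √(6.14×10⁻¹⁹) = 7.83×10⁻¹⁰ A = 783 pA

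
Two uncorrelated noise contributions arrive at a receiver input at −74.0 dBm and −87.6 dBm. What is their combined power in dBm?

Convert to linear, add, convert back:
P₁ = 3.98×10⁻¹¹ W, P₂ = 1.74×10⁻¹² W
P_tot = 4.15×10⁻¹¹ W → 10 log₁₀(P_tot / 10⁻³) = −73.8 dBm

−73.8 dBm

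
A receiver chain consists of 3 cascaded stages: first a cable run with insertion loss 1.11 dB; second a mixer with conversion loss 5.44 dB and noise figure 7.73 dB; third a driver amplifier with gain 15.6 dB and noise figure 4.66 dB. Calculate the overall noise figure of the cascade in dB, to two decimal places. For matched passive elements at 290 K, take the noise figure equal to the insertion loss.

Convert to linear (a loss of L dB is a gain of −L dB): F_i = 10^(NF_i/10), G_i = 10^(G_i,dB/10)
  Stage 1: F_1 = 10^(1.11/10) = 1.291, G_1 = 10^(−1.11/10) = 0.7745
  Stage 2: F_2 = 10^(7.73/10) = 5.929, G_2 = 10^(−5.44/10) = 0.2858
  Stage 3: F_3 = 10^(4.66/10) = 2.924, G_3 = 10^(15.6/10) = 36.31
Friis cascade:
  F = 1.291 + (5.929 − 1)/0.7745 + (2.924 − 1)/0.2213 = 16.35
NF = 10 log₁₀(16.35) = 12.14 dB

12.14 dB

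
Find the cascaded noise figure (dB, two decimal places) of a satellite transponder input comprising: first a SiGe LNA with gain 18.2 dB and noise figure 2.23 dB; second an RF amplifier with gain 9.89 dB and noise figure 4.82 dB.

2.31 dB

Convert to linear (a loss of L dB is a gain of −L dB): F_i = 10^(NF_i/10), G_i = 10^(G_i,dB/10)
  Stage 1: F_1 = 10^(2.23/10) = 1.671, G_1 = 10^(18.2/10) = 66.07
  Stage 2: F_2 = 10^(4.82/10) = 3.034, G_2 = 10^(9.89/10) = 9.750
Friis cascade:
  F = 1.671 + (3.034 − 1)/66.07 = 1.702
NF = 10 log₁₀(1.702) = 2.31 dB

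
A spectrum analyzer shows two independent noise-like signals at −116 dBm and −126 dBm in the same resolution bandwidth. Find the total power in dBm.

Convert to linear, add, convert back:
P₁ = 2.51×10⁻¹⁵ W, P₂ = 2.51×10⁻¹⁶ W
P_tot = 2.76×10⁻¹⁵ W → 10 log₁₀(P_tot / 10⁻³) = −115.6 dBm

−115.6 dBm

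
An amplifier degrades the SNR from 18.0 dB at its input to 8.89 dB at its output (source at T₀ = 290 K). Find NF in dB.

9.11 dB

NF (dB) = SNR_in(dB) − SNR_out(dB) when the source is at T₀
NF = 18.0 − 8.89 = 9.11 dB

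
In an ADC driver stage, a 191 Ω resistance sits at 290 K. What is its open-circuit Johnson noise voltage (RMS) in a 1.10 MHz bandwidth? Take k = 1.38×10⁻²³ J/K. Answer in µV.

1.83 µV

V_n = √(4kTRB)
4kTRB = 4 × 1.38×10⁻²³ × 290 × 1.91×10² × 1.10×10⁶ = 3.36×10⁻¹² V²
V_n = √(3.36×10⁻¹²) = 1.83×10⁻⁶ V = 1.83 µV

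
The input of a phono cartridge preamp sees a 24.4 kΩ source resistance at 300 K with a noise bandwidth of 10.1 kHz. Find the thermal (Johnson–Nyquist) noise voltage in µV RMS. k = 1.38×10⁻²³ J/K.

2.02 µV

V_n = √(4kTRB)
4kTRB = 4 × 1.38×10⁻²³ × 300 × 2.44×10⁴ × 1.01×10⁴ = 4.08×10⁻¹² V²
V_n = √(4.08×10⁻¹²) = 2.02×10⁻⁶ V = 2.02 µV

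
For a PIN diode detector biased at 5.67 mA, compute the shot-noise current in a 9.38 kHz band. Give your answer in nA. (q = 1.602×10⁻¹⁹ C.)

4.13 nA

I_n = √(2qI·B)
2qI·B = 2 × 1.602×10⁻¹⁹ × 5.67×10⁻³ × 9.38×10³ = 1.70×10⁻¹⁷ A²
I_n = √(1.70×10⁻¹⁷) = 4.13×10⁻⁹ A = 4.13 nA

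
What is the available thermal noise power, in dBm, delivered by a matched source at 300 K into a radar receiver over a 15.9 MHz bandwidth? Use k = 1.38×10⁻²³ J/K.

P_n = kTB = 1.38×10⁻²³ × 300 × 1.59×10⁷ = 6.58×10⁻¹⁴ W
In dBm: 10 log₁₀(6.58×10⁻¹⁴ / 10⁻³) = −101.8 dBm

−101.8 dBm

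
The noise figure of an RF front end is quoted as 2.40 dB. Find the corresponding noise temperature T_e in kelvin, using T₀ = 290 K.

F = 10^(2.40/10) = 1.7378
T_e = (F − 1)·T₀ = (1.7378 − 1) × 290 = 214 K

214 K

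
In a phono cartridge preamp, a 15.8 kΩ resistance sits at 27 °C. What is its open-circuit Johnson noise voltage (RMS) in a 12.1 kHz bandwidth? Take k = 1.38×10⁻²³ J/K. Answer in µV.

1.78 µV

T = 27 °C + 273.15 = 300.15 K
V_n = √(4kTRB)
4kTRB = 4 × 1.38×10⁻²³ × 300.15 × 1.58×10⁴ × 1.21×10⁴ = 3.17×10⁻¹² V²
V_n = √(3.17×10⁻¹²) = 1.78×10⁻⁶ V = 1.78 µV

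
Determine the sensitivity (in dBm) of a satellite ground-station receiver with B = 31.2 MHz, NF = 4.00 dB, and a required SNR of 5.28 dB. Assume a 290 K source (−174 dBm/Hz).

−89.8 dBm

Sensitivity = −174 + 10 log₁₀(B) + NF + SNR_min
= −174 + 74.94 + 4.00 + 5.28
= −89.78 dBm → −89.8 dBm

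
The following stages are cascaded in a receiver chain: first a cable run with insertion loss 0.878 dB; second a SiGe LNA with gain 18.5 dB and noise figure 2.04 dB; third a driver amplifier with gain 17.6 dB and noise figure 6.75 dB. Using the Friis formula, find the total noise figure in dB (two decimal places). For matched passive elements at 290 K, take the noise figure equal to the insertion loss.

3.06 dB

Convert to linear (a loss of L dB is a gain of −L dB): F_i = 10^(NF_i/10), G_i = 10^(G_i,dB/10)
  Stage 1: F_1 = 10^(0.878/10) = 1.224, G_1 = 10^(−0.878/10) = 0.8170
  Stage 2: F_2 = 10^(2.04/10) = 1.600, G_2 = 10^(18.5/10) = 70.79
  Stage 3: F_3 = 10^(6.75/10) = 4.732, G_3 = 10^(17.6/10) = 57.54
Friis cascade:
  F = 1.224 + (1.600 − 1)/0.8170 + (4.732 − 1)/57.84 = 2.022
NF = 10 log₁₀(2.022) = 3.06 dB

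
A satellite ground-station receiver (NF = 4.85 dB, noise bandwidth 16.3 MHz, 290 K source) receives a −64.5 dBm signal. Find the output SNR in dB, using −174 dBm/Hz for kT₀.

32.5 dB

Noise floor: N = −174 + 10 log₁₀(B) + NF
10 log₁₀(1.63×10⁷) = 72.12 dB
N = −174 + 72.12 + 4.85 = −97.03 dBm
SNR = P_sig − N = −64.5 − (−97.03) = 32.53 dB → 32.5 dB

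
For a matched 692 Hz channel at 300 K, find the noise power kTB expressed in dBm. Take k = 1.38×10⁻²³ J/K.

−145.4 dBm

P_n = kTB = 1.38×10⁻²³ × 300 × 6.92×10² = 2.86×10⁻¹⁸ W
In dBm: 10 log₁₀(2.86×10⁻¹⁸ / 10⁻³) = −145.4 dBm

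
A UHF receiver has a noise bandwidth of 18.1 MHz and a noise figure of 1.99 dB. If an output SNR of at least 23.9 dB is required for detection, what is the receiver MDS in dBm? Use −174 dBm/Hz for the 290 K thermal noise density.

Sensitivity = −174 + 10 log₁₀(B) + NF + SNR_min
= −174 + 72.58 + 1.99 + 23.9
= −75.53 dBm → −75.5 dBm

−75.5 dBm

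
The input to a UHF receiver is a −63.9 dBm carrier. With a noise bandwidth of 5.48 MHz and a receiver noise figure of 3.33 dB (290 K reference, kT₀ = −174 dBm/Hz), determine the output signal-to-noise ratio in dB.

39.4 dB

Noise floor: N = −174 + 10 log₁₀(B) + NF
10 log₁₀(5.48×10⁶) = 67.39 dB
N = −174 + 67.39 + 3.33 = −103.28 dBm
SNR = P_sig − N = −63.9 − (−103.28) = 39.38 dB → 39.4 dB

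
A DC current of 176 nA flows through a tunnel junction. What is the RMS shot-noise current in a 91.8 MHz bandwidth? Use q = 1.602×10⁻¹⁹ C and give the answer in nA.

I_n = √(2qI·B)
2qI·B = 2 × 1.602×10⁻¹⁹ × 1.76×10⁻⁷ × 9.18×10⁷ = 5.18×10⁻¹⁸ A²
I_n = √(5.18×10⁻¹⁸) = 2.28×10⁻⁹ A = 2.28 nA

2.28 nA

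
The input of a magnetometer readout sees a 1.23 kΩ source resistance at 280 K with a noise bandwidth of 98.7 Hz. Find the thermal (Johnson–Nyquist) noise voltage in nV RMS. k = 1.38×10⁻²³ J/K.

43.3 nV

V_n = √(4kTRB)
4kTRB = 4 × 1.38×10⁻²³ × 280 × 1.23×10³ × 9.87×10¹ = 1.88×10⁻¹⁵ V²
V_n = √(1.88×10⁻¹⁵) = 4.33×10⁻⁸ V = 43.3 nV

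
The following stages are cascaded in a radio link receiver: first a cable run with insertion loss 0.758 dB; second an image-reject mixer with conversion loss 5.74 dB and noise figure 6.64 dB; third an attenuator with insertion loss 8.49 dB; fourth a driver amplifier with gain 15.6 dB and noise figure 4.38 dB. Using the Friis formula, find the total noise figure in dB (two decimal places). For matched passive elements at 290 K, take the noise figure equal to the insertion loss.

Convert to linear (a loss of L dB is a gain of −L dB): F_i = 10^(NF_i/10), G_i = 10^(G_i,dB/10)
  Stage 1: F_1 = 10^(0.758/10) = 1.191, G_1 = 10^(−0.758/10) = 0.8398
  Stage 2: F_2 = 10^(6.64/10) = 4.613, G_2 = 10^(−5.74/10) = 0.2667
  Stage 3: F_3 = 10^(8.49/10) = 7.063, G_3 = 10^(−8.49/10) = 0.1416
  Stage 4: F_4 = 10^(4.38/10) = 2.742, G_4 = 10^(15.6/10) = 36.31
Friis cascade:
  F = 1.191 + (4.613 − 1)/0.8398 + (7.063 − 1)/0.2240 + (2.742 − 1)/0.03171 = 87.49
NF = 10 log₁₀(87.49) = 19.42 dB

19.42 dB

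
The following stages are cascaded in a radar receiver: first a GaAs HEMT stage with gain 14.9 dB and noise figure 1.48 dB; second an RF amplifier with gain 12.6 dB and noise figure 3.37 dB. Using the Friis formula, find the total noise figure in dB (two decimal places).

Convert to linear (a loss of L dB is a gain of −L dB): F_i = 10^(NF_i/10), G_i = 10^(G_i,dB/10)
  Stage 1: F_1 = 10^(1.48/10) = 1.406, G_1 = 10^(14.9/10) = 30.90
  Stage 2: F_2 = 10^(3.37/10) = 2.173, G_2 = 10^(12.6/10) = 18.20
Friis cascade:
  F = 1.406 + (2.173 − 1)/30.90 = 1.444
NF = 10 log₁₀(1.444) = 1.60 dB

1.60 dB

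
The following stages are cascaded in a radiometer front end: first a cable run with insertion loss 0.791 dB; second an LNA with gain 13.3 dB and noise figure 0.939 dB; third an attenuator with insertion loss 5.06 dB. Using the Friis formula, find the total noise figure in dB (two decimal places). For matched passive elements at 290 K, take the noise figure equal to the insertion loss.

2.08 dB

Convert to linear (a loss of L dB is a gain of −L dB): F_i = 10^(NF_i/10), G_i = 10^(G_i,dB/10)
  Stage 1: F_1 = 10^(0.791/10) = 1.200, G_1 = 10^(−0.791/10) = 0.8335
  Stage 2: F_2 = 10^(0.939/10) = 1.241, G_2 = 10^(13.3/10) = 21.38
  Stage 3: F_3 = 10^(5.06/10) = 3.206, G_3 = 10^(−5.06/10) = 0.3119
Friis cascade:
  F = 1.200 + (1.241 − 1)/0.8335 + (3.206 − 1)/17.82 = 1.613
NF = 10 log₁₀(1.613) = 2.08 dB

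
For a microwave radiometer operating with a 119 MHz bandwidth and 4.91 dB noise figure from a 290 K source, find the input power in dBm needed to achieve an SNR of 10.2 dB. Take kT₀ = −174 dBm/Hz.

−78.1 dBm

Sensitivity = −174 + 10 log₁₀(B) + NF + SNR_min
= −174 + 80.76 + 4.91 + 10.2
= −78.13 dBm → −78.1 dBm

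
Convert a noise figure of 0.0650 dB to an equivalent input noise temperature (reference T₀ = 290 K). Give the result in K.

4.37 K

F = 10^(0.0650/10) = 1.01508
T_e = (F − 1)·T₀ = (1.01508 − 1) × 290 = 4.37 K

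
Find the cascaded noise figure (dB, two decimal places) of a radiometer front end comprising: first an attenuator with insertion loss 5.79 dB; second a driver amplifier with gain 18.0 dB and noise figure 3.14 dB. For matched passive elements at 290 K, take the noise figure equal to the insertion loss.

Convert to linear (a loss of L dB is a gain of −L dB): F_i = 10^(NF_i/10), G_i = 10^(G_i,dB/10)
  Stage 1: F_1 = 10^(5.79/10) = 3.793, G_1 = 10^(−5.79/10) = 0.2636
  Stage 2: F_2 = 10^(3.14/10) = 2.061, G_2 = 10^(18.0/10) = 63.10
Friis cascade:
  F = 3.793 + (2.061 − 1)/0.2636 = 7.816
NF = 10 log₁₀(7.816) = 8.93 dB

8.93 dB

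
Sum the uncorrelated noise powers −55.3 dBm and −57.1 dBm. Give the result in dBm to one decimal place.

−53.1 dBm

Convert to linear, add, convert back:
P₁ = 2.95×10⁻⁹ W, P₂ = 1.95×10⁻⁹ W
P_tot = 4.90×10⁻⁹ W → 10 log₁₀(P_tot / 10⁻³) = −53.1 dBm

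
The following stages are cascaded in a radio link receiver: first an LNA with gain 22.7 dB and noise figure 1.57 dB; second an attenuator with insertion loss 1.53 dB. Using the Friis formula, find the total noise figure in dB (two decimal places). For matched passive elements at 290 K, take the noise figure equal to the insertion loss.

1.58 dB

Convert to linear (a loss of L dB is a gain of −L dB): F_i = 10^(NF_i/10), G_i = 10^(G_i,dB/10)
  Stage 1: F_1 = 10^(1.57/10) = 1.435, G_1 = 10^(22.7/10) = 186.2
  Stage 2: F_2 = 10^(1.53/10) = 1.422, G_2 = 10^(−1.53/10) = 0.7031
Friis cascade:
  F = 1.435 + (1.422 − 1)/186.2 = 1.438
NF = 10 log₁₀(1.438) = 1.58 dB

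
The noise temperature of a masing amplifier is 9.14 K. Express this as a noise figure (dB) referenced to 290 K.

0.135 dB

F = 1 + T_e/T₀ = 1 + 9.14/290 = 1.03152
NF = 10 log₁₀(1.03152) = 0.135 dB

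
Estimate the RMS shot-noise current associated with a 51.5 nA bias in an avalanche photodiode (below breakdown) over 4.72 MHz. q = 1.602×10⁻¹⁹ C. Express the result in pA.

I_n = √(2qI·B)
2qI·B = 2 × 1.602×10⁻¹⁹ × 5.15×10⁻⁸ × 4.72×10⁶ = 7.79×10⁻²⁰ A²
I_n = √(7.79×10⁻²⁰) = 2.79×10⁻¹⁰ A = 279 pA

279 pA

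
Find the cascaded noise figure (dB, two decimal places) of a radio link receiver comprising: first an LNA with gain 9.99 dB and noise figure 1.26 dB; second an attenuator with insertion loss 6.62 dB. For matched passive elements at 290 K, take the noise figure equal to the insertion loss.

2.30 dB

Convert to linear (a loss of L dB is a gain of −L dB): F_i = 10^(NF_i/10), G_i = 10^(G_i,dB/10)
  Stage 1: F_1 = 10^(1.26/10) = 1.337, G_1 = 10^(9.99/10) = 9.977
  Stage 2: F_2 = 10^(6.62/10) = 4.592, G_2 = 10^(−6.62/10) = 0.2178
Friis cascade:
  F = 1.337 + (4.592 − 1)/9.977 = 1.697
NF = 10 log₁₀(1.697) = 2.30 dB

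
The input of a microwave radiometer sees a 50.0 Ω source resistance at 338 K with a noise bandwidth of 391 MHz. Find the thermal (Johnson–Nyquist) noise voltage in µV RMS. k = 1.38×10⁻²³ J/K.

V_n = √(4kTRB)
4kTRB = 4 × 1.38×10⁻²³ × 338 × 5.00×10¹ × 3.91×10⁸ = 3.65×10⁻¹⁰ V²
V_n = √(3.65×10⁻¹⁰) = 1.91×10⁻⁵ V = 19.1 µV

19.1 µV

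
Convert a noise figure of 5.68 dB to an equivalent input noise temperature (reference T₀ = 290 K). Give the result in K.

783 K

F = 10^(5.68/10) = 3.69828
T_e = (F − 1)·T₀ = (3.69828 − 1) × 290 = 783 K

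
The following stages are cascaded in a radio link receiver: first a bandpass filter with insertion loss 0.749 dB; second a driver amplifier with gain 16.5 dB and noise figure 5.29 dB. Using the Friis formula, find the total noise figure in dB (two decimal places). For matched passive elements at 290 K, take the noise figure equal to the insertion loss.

6.04 dB

Convert to linear (a loss of L dB is a gain of −L dB): F_i = 10^(NF_i/10), G_i = 10^(G_i,dB/10)
  Stage 1: F_1 = 10^(0.749/10) = 1.188, G_1 = 10^(−0.749/10) = 0.8416
  Stage 2: F_2 = 10^(5.29/10) = 3.381, G_2 = 10^(16.5/10) = 44.67
Friis cascade:
  F = 1.188 + (3.381 − 1)/0.8416 = 4.017
NF = 10 log₁₀(4.017) = 6.04 dB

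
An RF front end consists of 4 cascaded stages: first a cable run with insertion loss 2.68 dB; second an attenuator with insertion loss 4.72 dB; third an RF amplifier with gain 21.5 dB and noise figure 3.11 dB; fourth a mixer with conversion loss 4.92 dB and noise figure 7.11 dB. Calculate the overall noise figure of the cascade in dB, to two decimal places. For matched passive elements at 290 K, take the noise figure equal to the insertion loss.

10.57 dB

Convert to linear (a loss of L dB is a gain of −L dB): F_i = 10^(NF_i/10), G_i = 10^(G_i,dB/10)
  Stage 1: F_1 = 10^(2.68/10) = 1.854, G_1 = 10^(−2.68/10) = 0.5395
  Stage 2: F_2 = 10^(4.72/10) = 2.965, G_2 = 10^(−4.72/10) = 0.3373
  Stage 3: F_3 = 10^(3.11/10) = 2.046, G_3 = 10^(21.5/10) = 141.3
  Stage 4: F_4 = 10^(7.11/10) = 5.140, G_4 = 10^(−4.92/10) = 0.3221
Friis cascade:
  F = 1.854 + (2.965 − 1)/0.5395 + (2.046 − 1)/0.1820 + (5.140 − 1)/25.70 = 11.41
NF = 10 log₁₀(11.41) = 10.57 dB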